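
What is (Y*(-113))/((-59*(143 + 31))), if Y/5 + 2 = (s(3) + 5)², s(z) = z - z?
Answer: 12995/10266 ≈ 1.2658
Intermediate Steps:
s(z) = 0
Y = 115 (Y = -10 + 5*(0 + 5)² = -10 + 5*5² = -10 + 5*25 = -10 + 125 = 115)
(Y*(-113))/((-59*(143 + 31))) = (115*(-113))/((-59*(143 + 31))) = -12995/((-59*174)) = -12995/(-10266) = -12995*(-1/10266) = 12995/10266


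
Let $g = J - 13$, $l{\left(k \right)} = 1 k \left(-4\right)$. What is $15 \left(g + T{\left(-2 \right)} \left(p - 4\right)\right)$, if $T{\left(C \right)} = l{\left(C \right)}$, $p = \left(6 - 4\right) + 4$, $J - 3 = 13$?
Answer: $285$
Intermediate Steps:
$J = 16$ ($J = 3 + 13 = 16$)
$l{\left(k \right)} = - 4 k$ ($l{\left(k \right)} = k \left(-4\right) = - 4 k$)
$p = 6$ ($p = 2 + 4 = 6$)
$T{\left(C \right)} = - 4 C$
$g = 3$ ($g = 16 - 13 = 3$)
$15 \left(g + T{\left(-2 \right)} \left(p - 4\right)\right) = 15 \left(3 + \left(-4\right) \left(-2\right) \left(6 - 4\right)\right) = 15 \left(3 + 8 \cdot 2\right) = 15 \left(3 + 16\right) = 15 \cdot 19 = 285$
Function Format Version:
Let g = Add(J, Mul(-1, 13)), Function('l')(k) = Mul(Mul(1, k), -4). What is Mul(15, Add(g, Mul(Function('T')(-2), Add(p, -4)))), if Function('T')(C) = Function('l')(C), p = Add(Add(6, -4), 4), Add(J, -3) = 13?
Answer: 285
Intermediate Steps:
J = 16 (J = Add(3, 13) = 16)
Function('l')(k) = Mul(-4, k) (Function('l')(k) = Mul(k, -4) = Mul(-4, k))
p = 6 (p = Add(2, 4) = 6)
Function('T')(C) = Mul(-4, C)
g = 3 (g = Add(16, Mul(-1, 13)) = Add(16, -13) = 3)
Mul(15, Add(g, Mul(Function('T')(-2), Add(p, -4)))) = Mul(15, Add(3, Mul(Mul(-4, -2), Add(6, -4)))) = Mul(15, Add(3, Mul(8, 2))) = Mul(15, Add(3, 16)) = Mul(15, 19) = 285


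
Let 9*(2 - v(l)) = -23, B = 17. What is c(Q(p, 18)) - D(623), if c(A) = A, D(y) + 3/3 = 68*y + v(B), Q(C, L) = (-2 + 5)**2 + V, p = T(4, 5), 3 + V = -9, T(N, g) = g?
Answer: -381335/9 ≈ -42371.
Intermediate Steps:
V = -12 (V = -3 - 9 = -12)
p = 5
v(l) = 41/9 (v(l) = 2 - 1/9*(-23) = 2 + 23/9 = 41/9)
Q(C, L) = -3 (Q(C, L) = (-2 + 5)**2 - 12 = 3**2 - 12 = 9 - 12 = -3)
D(y) = 32/9 + 68*y (D(y) = -1 + (68*y + 41/9) = -1 + (41/9 + 68*y) = 32/9 + 68*y)
c(Q(p, 18)) - D(623) = -3 - (32/9 + 68*623) = -3 - (32/9 + 42364) = -3 - 1*381308/9 = -3 - 381308/9 = -381335/9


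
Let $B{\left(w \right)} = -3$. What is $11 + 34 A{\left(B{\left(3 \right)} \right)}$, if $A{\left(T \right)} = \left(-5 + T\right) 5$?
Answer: $-1349$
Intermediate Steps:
$A{\left(T \right)} = -25 + 5 T$
$11 + 34 A{\left(B{\left(3 \right)} \right)} = 11 + 34 \left(-25 + 5 \left(-3\right)\right) = 11 + 34 \left(-25 - 15\right) = 11 + 34 \left(-40\right) = 11 - 1360 = -1349$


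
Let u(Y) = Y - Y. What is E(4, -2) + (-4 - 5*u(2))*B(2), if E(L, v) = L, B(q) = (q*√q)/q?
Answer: 4 - 4*√2 ≈ -1.6569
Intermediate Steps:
u(Y) = 0
B(q) = √q (B(q) = q^(3/2)/q = √q)
E(4, -2) + (-4 - 5*u(2))*B(2) = 4 + (-4 - 5*0)*√2 = 4 + (-4 + 0)*√2 = 4 - 4*√2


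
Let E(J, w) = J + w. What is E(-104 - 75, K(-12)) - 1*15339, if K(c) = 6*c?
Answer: -15590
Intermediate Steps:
E(-104 - 75, K(-12)) - 1*15339 = ((-104 - 75) + 6*(-12)) - 1*15339 = (-179 - 72) - 15339 = -251 - 15339 = -15590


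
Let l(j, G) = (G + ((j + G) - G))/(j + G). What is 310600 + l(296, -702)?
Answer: 310601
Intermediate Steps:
l(j, G) = 1 (l(j, G) = (G + ((G + j) - G))/(G + j) = (G + j)/(G + j) = 1)
310600 + l(296, -702) = 310600 + 1 = 310601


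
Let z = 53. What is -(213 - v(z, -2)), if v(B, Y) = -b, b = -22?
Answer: -191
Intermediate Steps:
v(B, Y) = 22 (v(B, Y) = -1*(-22) = 22)
-(213 - v(z, -2)) = -(213 - 1*22) = -(213 - 22) = -1*191 = -191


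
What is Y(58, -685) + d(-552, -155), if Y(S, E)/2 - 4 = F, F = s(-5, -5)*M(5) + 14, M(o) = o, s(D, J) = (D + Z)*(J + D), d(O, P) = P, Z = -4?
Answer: 781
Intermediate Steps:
s(D, J) = (-4 + D)*(D + J) (s(D, J) = (D - 4)*(J + D) = (-4 + D)*(D + J))
F = 464 (F = ((-5)² - 4*(-5) - 4*(-5) - 5*(-5))*5 + 14 = (25 + 20 + 20 + 25)*5 + 14 = 90*5 + 14 = 450 + 14 = 464)
Y(S, E) = 936 (Y(S, E) = 8 + 2*464 = 8 + 928 = 936)
Y(58, -685) + d(-552, -155) = 936 - 155 = 781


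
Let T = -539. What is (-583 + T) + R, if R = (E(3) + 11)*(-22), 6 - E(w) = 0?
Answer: -1496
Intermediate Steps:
E(w) = 6 (E(w) = 6 - 1*0 = 6 + 0 = 6)
R = -374 (R = (6 + 11)*(-22) = 17*(-22) = -374)
(-583 + T) + R = (-583 - 539) - 374 = -1122 - 374 = -1496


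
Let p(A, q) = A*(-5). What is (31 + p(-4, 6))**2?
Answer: 2601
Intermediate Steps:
p(A, q) = -5*A
(31 + p(-4, 6))**2 = (31 - 5*(-4))**2 = (31 + 20)**2 = 51**2 = 2601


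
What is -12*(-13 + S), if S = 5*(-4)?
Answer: 396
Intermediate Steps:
S = -20
-12*(-13 + S) = -12*(-13 - 20) = -12*(-33) = 396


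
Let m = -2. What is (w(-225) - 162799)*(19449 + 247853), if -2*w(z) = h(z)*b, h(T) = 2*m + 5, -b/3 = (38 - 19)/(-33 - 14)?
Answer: -2045283038113/47 ≈ -4.3517e+10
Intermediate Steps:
b = 57/47 (b = -3*(38 - 19)/(-33 - 14) = -57/(-47) = -57*(-1)/47 = -3*(-19/47) = 57/47 ≈ 1.2128)
h(T) = 1 (h(T) = 2*(-2) + 5 = -4 + 5 = 1)
w(z) = -57/94 (w(z) = -57/(2*47) = -½*57/47 = -57/94)
(w(-225) - 162799)*(19449 + 247853) = (-57/94 - 162799)*(19449 + 247853) = -15303163/94*267302 = -2045283038113/47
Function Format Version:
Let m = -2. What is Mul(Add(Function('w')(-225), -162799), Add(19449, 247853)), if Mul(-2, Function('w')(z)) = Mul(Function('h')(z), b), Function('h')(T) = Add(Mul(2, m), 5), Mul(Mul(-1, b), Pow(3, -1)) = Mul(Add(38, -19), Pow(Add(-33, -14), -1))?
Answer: Rational(-2045283038113, 47) ≈ -4.3517e+10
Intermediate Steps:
b = Rational(57, 47) (b = Mul(-3, Mul(Add(38, -19), Pow(Add(-33, -14), -1))) = Mul(-3, Mul(19, Pow(-47, -1))) = Mul(-3, Mul(19, Rational(-1, 47))) = Mul(-3, Rational(-19, 47)) = Rational(57, 47) ≈ 1.2128)
Function('h')(T) = 1 (Function('h')(T) = Add(Mul(2, -2), 5) = Add(-4, 5) = 1)
Function('w')(z) = Rational(-57, 94) (Function('w')(z) = Mul(Rational(-1, 2), Mul(1, Rational(57, 47))) = Mul(Rational(-1, 2), Rational(57, 47)) = Rational(-57, 94))
Mul(Add(Function('w')(-225), -162799), Add(19449, 247853)) = Mul(Add(Rational(-57, 94), -162799), Add(19449, 247853)) = Mul(Rational(-15303163, 94), 267302) = Rational(-2045283038113, 47)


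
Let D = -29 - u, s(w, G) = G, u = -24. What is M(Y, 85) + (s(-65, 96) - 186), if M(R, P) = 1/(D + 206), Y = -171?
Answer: -18089/201 ≈ -89.995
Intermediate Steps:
D = -5 (D = -29 - 1*(-24) = -29 + 24 = -5)
M(R, P) = 1/201 (M(R, P) = 1/(-5 + 206) = 1/201)
M(Y, 85) + (s(-65, 96) - 186) = 1/201 + (96 - 186) = 1/201 - 90 = -18089/201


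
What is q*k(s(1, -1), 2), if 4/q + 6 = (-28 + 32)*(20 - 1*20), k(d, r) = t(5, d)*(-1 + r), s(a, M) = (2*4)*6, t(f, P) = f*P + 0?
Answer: -160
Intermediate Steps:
t(f, P) = P*f (t(f, P) = P*f + 0 = P*f)
s(a, M) = 48 (s(a, M) = 8*6 = 48)
k(d, r) = 5*d*(-1 + r) (k(d, r) = (d*5)*(-1 + r) = (5*d)*(-1 + r) = 5*d*(-1 + r))
q = -⅔ (q = 4/(-6 + (-28 + 32)*(20 - 1*20)) = 4/(-6 + 4*(20 - 20)) = 4/(-6 + 4*0) = 4/(-6 + 0) = 4/(-6) = 4*(-⅙) = -⅔ ≈ -0.66667)
q*k(s(1, -1), 2) = -10*48*(-1 + 2)/3 = -10*48/3 = -⅔*240 = -160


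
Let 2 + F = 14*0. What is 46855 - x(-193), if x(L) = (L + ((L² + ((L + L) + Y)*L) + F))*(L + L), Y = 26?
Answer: 41168979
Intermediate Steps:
F = -2 (F = -2 + 14*0 = -2 + 0 = -2)
x(L) = 2*L*(-2 + L + L² + L*(26 + 2*L)) (x(L) = (L + ((L² + ((L + L) + 26)*L) - 2))*(L + L) = (L + ((L² + (2*L + 26)*L) - 2))*(2*L) = (L + ((L² + (26 + 2*L)*L) - 2))*(2*L) = (L + ((L² + L*(26 + 2*L)) - 2))*(2*L) = (L + (-2 + L² + L*(26 + 2*L)))*(2*L) = (-2 + L + L² + L*(26 + 2*L))*(2*L) = 2*L*(-2 + L + L² + L*(26 + 2*L)))
46855 - x(-193) = 46855 - 2*(-193)*(-2 + 3*(-193)² + 27*(-193)) = 46855 - 2*(-193)*(-2 + 3*37249 - 5211) = 46855 - 2*(-193)*(-2 + 111747 - 5211) = 46855 - 2*(-193)*106534 = 46855 - 1*(-41122124) = 46855 + 41122124 = 41168979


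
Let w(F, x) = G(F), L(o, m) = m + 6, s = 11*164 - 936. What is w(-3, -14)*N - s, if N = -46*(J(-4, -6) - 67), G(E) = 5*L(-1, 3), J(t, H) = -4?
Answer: 146102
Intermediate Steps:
s = 868 (s = 1804 - 936 = 868)
L(o, m) = 6 + m
G(E) = 45 (G(E) = 5*(6 + 3) = 5*9 = 45)
w(F, x) = 45
N = 3266 (N = -46*(-4 - 67) = -46*(-71) = 3266)
w(-3, -14)*N - s = 45*3266 - 1*868 = 146970 - 868 = 146102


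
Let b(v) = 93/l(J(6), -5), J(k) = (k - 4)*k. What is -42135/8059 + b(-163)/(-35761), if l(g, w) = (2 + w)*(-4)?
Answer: -6027408769/1152791596 ≈ -5.2285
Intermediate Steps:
J(k) = k*(-4 + k) (J(k) = (-4 + k)*k = k*(-4 + k))
l(g, w) = -8 - 4*w
b(v) = 31/4 (b(v) = 93/(-8 - 4*(-5)) = 93/(-8 + 20) = 93/12 = 93*(1/12) = 31/4)
-42135/8059 + b(-163)/(-35761) = -42135/8059 + (31/4)/(-35761) = -42135*1/8059 + (31/4)*(-1/35761) = -42135/8059 - 31/143044 = -6027408769/1152791596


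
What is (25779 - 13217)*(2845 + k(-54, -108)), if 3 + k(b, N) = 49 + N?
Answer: 34960046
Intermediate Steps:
k(b, N) = 46 + N (k(b, N) = -3 + (49 + N) = 46 + N)
(25779 - 13217)*(2845 + k(-54, -108)) = (25779 - 13217)*(2845 + (46 - 108)) = 12562*(2845 - 62) = 12562*2783 = 34960046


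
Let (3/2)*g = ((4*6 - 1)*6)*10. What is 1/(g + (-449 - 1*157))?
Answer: 1/314 ≈ 0.0031847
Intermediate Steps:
g = 920 (g = 2*(((4*6 - 1)*6)*10)/3 = 2*(((24 - 1)*6)*10)/3 = 2*((23*6)*10)/3 = 2*(138*10)/3 = (⅔)*1380 = 920)
1/(g + (-449 - 1*157)) = 1/(920 + (-449 - 1*157)) = 1/(920 + (-449 - 157)) = 1/(920 - 606) = 1/314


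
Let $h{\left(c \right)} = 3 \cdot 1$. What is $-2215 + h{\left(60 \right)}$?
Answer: $-2212$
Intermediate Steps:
$h{\left(c \right)} = 3$
$-2215 + h{\left(60 \right)} = -2215 + 3 = -2212$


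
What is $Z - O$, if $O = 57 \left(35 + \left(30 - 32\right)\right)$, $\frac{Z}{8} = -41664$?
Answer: $-335193$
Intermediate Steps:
$Z = -333312$ ($Z = 8 \left(-41664\right) = -333312$)
$O = 1881$ ($O = 57 \left(35 - 2\right) = 57 \cdot 33 = 1881$)
$Z - O = -333312 - 1881 = -335193$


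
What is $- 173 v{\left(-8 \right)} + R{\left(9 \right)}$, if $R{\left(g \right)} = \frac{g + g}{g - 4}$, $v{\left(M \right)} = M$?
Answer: $\frac{6938}{5} \approx 1387.6$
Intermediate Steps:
$R{\left(g \right)} = \frac{2 g}{-4 + g}$
$- 173 v{\left(-8 \right)} + R{\left(9 \right)} = \left(-173\right) \left(-8\right) + 2 \cdot 9 \frac{1}{-4 + 9} = 1384 + 2 \cdot 9 \cdot \frac{1}{5} = 1384 + \frac{18}{5} = \frac{6938}{5}$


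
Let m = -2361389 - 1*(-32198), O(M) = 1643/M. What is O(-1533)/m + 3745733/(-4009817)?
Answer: -440536076/471595257 ≈ -0.93414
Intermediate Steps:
m = -2329191 (m = -2361389 + 32198 = -2329191)
O(-1533)/m + 3745733/(-4009817) = (1643/(-1533))/(-2329191) + 3745733/(-4009817) = (1643*(-1/1533))*(-1/2329191) + 3745733*(-1/4009817) = -1643/1533*(-1/2329191) - 63487/67963 = 31/67370751 - 63487/67963 = -440536076/471595257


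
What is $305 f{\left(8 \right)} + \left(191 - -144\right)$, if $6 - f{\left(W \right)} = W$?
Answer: $-275$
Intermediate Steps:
$f{\left(W \right)} = 6 - W$
$305 f{\left(8 \right)} + \left(191 - -144\right) = 305 \left(6 - 8\right) + \left(191 - -144\right) = 305 \left(6 - 8\right) + \left(191 + 144\right) = 305 \left(-2\right) + 335 = -610 + 335 = -275$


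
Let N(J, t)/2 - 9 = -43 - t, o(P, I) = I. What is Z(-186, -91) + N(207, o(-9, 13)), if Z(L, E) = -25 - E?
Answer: -28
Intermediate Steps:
N(J, t) = -68 - 2*t (N(J, t) = 18 + 2*(-43 - t) = 18 + (-86 - 2*t) = -68 - 2*t)
Z(-186, -91) + N(207, o(-9, 13)) = (-25 - 1*(-91)) + (-68 - 2*13) = (-25 + 91) + (-68 - 26) = 66 - 94 = -28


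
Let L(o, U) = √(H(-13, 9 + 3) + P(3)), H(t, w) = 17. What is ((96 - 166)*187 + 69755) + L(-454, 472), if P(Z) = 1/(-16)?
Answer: 56665 + √271/4 ≈ 56669.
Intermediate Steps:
P(Z) = -1/16
L(o, U) = √271/4 (L(o, U) = √(17 - 1/16) = √(271/16) = √271/4)
((96 - 166)*187 + 69755) + L(-454, 472) = ((96 - 166)*187 + 69755) + √271/4 = (-70*187 + 69755) + √271/4 = (-13090 + 69755) + √271/4 = 56665 + √271/4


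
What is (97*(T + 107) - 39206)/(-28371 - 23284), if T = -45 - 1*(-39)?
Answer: 29409/51655 ≈ 0.56933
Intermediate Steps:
T = -6 (T = -45 + 39 = -6)
(97*(T + 107) - 39206)/(-28371 - 23284) = (97*(-6 + 107) - 39206)/(-28371 - 23284) = (97*101 - 39206)/(-51655) = (9797 - 39206)*(-1/51655) = -29409*(-1/51655) = 29409/51655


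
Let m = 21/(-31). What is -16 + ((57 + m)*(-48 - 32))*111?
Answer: -15504976/31 ≈ -5.0016e+5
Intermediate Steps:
m = -21/31 (m = 21*(-1/31) = -21/31 ≈ -0.67742)
-16 + ((57 + m)*(-48 - 32))*111 = -16 + ((57 - 21/31)*(-48 - 32))*111 = -16 + ((1746/31)*(-80))*111 = -16 - 139680/31*111 = -16 - 15504480/31 = -15504976/31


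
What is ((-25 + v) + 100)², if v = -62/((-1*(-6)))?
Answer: 37636/9 ≈ 4181.8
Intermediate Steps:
v = -31/3 (v = -62/6 = -62*⅙ = -31/3 ≈ -10.333)
((-25 + v) + 100)² = ((-25 - 31/3) + 100)² = (-106/3 + 100)² = (194/3)² = 37636/9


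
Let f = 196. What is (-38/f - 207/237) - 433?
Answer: -3360549/7742 ≈ -434.07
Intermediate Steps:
(-38/f - 207/237) - 433 = (-38/196 - 207/237) - 433 = (-38*1/196 - 207*1/237) - 433 = (-19/98 - 69/79) - 433 = -8263/7742 - 433 = -3360549/7742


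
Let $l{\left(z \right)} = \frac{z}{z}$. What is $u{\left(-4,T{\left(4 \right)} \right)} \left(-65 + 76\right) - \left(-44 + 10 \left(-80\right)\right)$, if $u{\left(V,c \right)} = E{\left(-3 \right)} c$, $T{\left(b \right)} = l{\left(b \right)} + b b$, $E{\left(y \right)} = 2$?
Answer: $1218$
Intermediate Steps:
$l{\left(z \right)} = 1$
$T{\left(b \right)} = 1 + b^{2}$ ($T{\left(b \right)} = 1 + b b = 1 + b^{2}$)
$u{\left(V,c \right)} = 2 c$
$u{\left(-4,T{\left(4 \right)} \right)} \left(-65 + 76\right) - \left(-44 + 10 \left(-80\right)\right) = 2 \left(1 + 4^{2}\right) \left(-65 + 76\right) - \left(-44 + 10 \left(-80\right)\right) = 2 \left(1 + 16\right) 11 - \left(-44 - 800\right) = 2 \cdot 17 \cdot 11 - -844 = 34 \cdot 11 + 844 = 374 + 844 = 1218$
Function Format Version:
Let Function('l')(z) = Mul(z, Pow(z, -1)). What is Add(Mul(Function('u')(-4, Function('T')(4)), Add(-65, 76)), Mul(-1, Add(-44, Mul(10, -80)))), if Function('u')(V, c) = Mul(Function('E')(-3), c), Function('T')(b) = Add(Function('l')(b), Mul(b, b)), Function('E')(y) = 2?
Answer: 1218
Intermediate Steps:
Function('l')(z) = 1
Function('T')(b) = Add(1, Pow(b, 2)) (Function('T')(b) = Add(1, Mul(b, b)) = Add(1, Pow(b, 2)))
Function('u')(V, c) = Mul(2, c)
Add(Mul(Function('u')(-4, Function('T')(4)), Add(-65, 76)), Mul(-1, Add(-44, Mul(10, -80)))) = Add(Mul(Mul(2, Add(1, Pow(4, 2))), Add(-65, 76)), Mul(-1, Add(-44, Mul(10, -80)))) = Add(Mul(Mul(2, Add(1, 16)), 11), Mul(-1, Add(-44, -800))) = Add(Mul(Mul(2, 17), 11), Mul(-1, -844)) = Add(Mul(34, 11), 844) = Add(374, 844) = 1218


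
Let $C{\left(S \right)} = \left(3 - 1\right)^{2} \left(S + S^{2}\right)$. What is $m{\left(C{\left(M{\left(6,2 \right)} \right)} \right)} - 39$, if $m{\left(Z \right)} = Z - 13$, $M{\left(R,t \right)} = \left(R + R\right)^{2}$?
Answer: $83468$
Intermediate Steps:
$M{\left(R,t \right)} = 4 R^{2}$ ($M{\left(R,t \right)} = \left(2 R\right)^{2} = 4 R^{2}$)
$C{\left(S \right)} = 4 S + 4 S^{2}$ ($C{\left(S \right)} = 2^{2} \left(S + S^{2}\right) = 4 \left(S + S^{2}\right) = 4 S + 4 S^{2}$)
$m{\left(Z \right)} = -13 + Z$ ($m{\left(Z \right)} = Z - 13 = -13 + Z$)
$m{\left(C{\left(M{\left(6,2 \right)} \right)} \right)} - 39 = \left(-13 + 4 \cdot 4 \cdot 6^{2} \left(1 + 4 \cdot 6^{2}\right)\right) - 39 = \left(-13 + 4 \cdot 4 \cdot 36 \left(1 + 4 \cdot 36\right)\right) - 39 = \left(-13 + 4 \cdot 144 \left(1 + 144\right)\right) - 39 = \left(-13 + 4 \cdot 144 \cdot 145\right) - 39 = \left(-13 + 83520\right) - 39 = 83507 - 39 = 83468$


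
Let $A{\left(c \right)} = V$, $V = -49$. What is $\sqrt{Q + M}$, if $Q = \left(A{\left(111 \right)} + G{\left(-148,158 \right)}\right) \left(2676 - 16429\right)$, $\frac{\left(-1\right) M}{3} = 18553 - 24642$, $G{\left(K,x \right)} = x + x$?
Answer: $6 i \sqrt{101494} \approx 1911.5 i$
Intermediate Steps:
$G{\left(K,x \right)} = 2 x$
$M = 18267$ ($M = - 3 \left(18553 - 24642\right) = \left(-3\right) \left(-6089\right) = 18267$)
$A{\left(c \right)} = -49$
$Q = -3672051$ ($Q = \left(-49 + 2 \cdot 158\right) \left(2676 - 16429\right) = \left(-49 + 316\right) \left(-13753\right) = 267 \left(-13753\right) = -3672051$)
$\sqrt{Q + M} = \sqrt{-3672051 + 18267} = \sqrt{-3653784} = 6 i \sqrt{101494}$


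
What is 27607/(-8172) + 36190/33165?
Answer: -1252205/547524 ≈ -2.2870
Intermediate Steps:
27607/(-8172) + 36190/33165 = 27607*(-1/8172) + 36190*(1/33165) = -27607/8172 + 658/603 = -1252205/547524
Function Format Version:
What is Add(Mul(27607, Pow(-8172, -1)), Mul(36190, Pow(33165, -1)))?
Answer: Rational(-1252205, 547524) ≈ -2.2870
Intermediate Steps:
Add(Mul(27607, Pow(-8172, -1)), Mul(36190, Pow(33165, -1))) = Add(Mul(27607, Rational(-1, 8172)), Mul(36190, Rational(1, 33165))) = Add(Rational(-27607, 8172), Rational(658, 603)) = Rational(-1252205, 547524)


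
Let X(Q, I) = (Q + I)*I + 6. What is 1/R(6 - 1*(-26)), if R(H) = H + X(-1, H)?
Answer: 1/1030 ≈ 0.00097087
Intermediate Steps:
X(Q, I) = 6 + I*(I + Q) (X(Q, I) = (I + Q)*I + 6 = I*(I + Q) + 6 = 6 + I*(I + Q))
R(H) = 6 + H² (R(H) = H + (6 + H² + H*(-1)) = H + (6 + H² - H) = 6 + H²)
1/R(6 - 1*(-26)) = 1/(6 + (6 - 1*(-26))²) = 1/(6 + (6 + 26)²) = 1/(6 + 32²) = 1/(6 + 1024) = 1/1030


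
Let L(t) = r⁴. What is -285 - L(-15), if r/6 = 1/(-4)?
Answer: -4641/16 ≈ -290.06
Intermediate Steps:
r = -3/2 (r = 6*(1/(-4)) = 6*(1*(-¼)) = 6*(-¼) = -3/2 ≈ -1.5000)
L(t) = 81/16 (L(t) = (-3/2)⁴ = 81/16)
-285 - L(-15) = -285 - 1*81/16 = -285 - 81/16 = -4641/16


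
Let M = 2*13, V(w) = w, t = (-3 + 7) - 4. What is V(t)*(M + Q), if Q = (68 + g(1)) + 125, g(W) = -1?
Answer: 0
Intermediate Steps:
t = 0 (t = 4 - 4 = 0)
Q = 192 (Q = (68 - 1) + 125 = 67 + 125 = 192)
M = 26
V(t)*(M + Q) = 0*(26 + 192) = 0*218 = 0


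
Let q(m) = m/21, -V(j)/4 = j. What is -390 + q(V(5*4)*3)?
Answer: -2810/7 ≈ -401.43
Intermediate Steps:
V(j) = -4*j
q(m) = m/21 (q(m) = m*(1/21) = m/21)
-390 + q(V(5*4)*3) = -390 + (-20*4*3)/21 = -390 + (-4*20*3)/21 = -390 + (-80*3)/21 = -390 + (1/21)*(-240) = -390 - 80/7 = -2810/7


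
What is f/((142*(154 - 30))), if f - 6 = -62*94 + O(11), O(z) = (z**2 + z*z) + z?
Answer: -5569/17608 ≈ -0.31628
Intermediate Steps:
O(z) = z + 2*z**2 (O(z) = (z**2 + z**2) + z = 2*z**2 + z = z + 2*z**2)
f = -5569 (f = 6 + (-62*94 + 11*(1 + 2*11)) = 6 + (-5828 + 11*(1 + 22)) = 6 + (-5828 + 11*23) = 6 + (-5828 + 253) = 6 - 5575 = -5569)
f/((142*(154 - 30))) = -5569*1/(142*(154 - 30)) = -5569/(142*124) = -5569/17608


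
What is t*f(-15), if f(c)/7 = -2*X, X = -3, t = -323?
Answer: -13566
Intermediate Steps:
f(c) = 42 (f(c) = 7*(-2*(-3)) = 7*6 = 42)
t*f(-15) = -323*42 = -13566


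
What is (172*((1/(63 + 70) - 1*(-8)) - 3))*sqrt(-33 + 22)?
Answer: 114552*I*sqrt(11)/133 ≈ 2856.6*I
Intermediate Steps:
(172*((1/(63 + 70) - 1*(-8)) - 3))*sqrt(-33 + 22) = (172*((1/133 + 8) - 3))*sqrt(-11) = (172*((1/133 + 8) - 3))*(I*sqrt(11)) = (172*(1065/133 - 3))*(I*sqrt(11)) = (172*(666/133))*(I*sqrt(11)) = 114552*(I*sqrt(11))/133 = 114552*I*sqrt(11)/133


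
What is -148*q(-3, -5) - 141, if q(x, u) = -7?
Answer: 895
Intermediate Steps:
-148*q(-3, -5) - 141 = -148*(-7) - 141 = 1036 - 141 = 895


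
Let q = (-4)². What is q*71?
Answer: 1136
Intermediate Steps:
q = 16
q*71 = 16*71 = 1136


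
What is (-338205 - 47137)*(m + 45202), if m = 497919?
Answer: -209287332382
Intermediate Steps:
(-338205 - 47137)*(m + 45202) = (-338205 - 47137)*(497919 + 45202) = -385342*543121 = -209287332382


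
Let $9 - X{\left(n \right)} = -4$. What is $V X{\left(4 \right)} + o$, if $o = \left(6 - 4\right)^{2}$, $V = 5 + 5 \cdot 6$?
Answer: $459$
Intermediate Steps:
$X{\left(n \right)} = 13$ ($X{\left(n \right)} = 9 - -4 = 9 + 4 = 13$)
$V = 35$ ($V = 5 + 30 = 35$)
$o = 4$ ($o = 2^{2} = 4$)
$V X{\left(4 \right)} + o = 35 \cdot 13 + 4 = 455 + 4 = 459$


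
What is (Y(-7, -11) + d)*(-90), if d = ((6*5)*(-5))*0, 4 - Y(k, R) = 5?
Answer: 90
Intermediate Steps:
Y(k, R) = -1 (Y(k, R) = 4 - 1*5 = 4 - 5 = -1)
d = 0 (d = (30*(-5))*0 = -150*0 = 0)
(Y(-7, -11) + d)*(-90) = (-1 + 0)*(-90) = -1*(-90) = 90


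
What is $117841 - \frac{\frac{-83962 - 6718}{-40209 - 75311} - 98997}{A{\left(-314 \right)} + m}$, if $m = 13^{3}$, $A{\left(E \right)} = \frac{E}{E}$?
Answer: $\frac{748319829053}{6347824} \approx 1.1789 \cdot 10^{5}$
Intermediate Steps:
$A{\left(E \right)} = 1$
$m = 2197$
$117841 - \frac{\frac{-83962 - 6718}{-40209 - 75311} - 98997}{A{\left(-314 \right)} + m} = 117841 - \frac{\frac{-83962 - 6718}{-40209 - 75311} - 98997}{1 + 2197} = 117841 - \frac{- \frac{90680}{-115520} - 98997}{2198} = 117841 - \left(\left(-90680\right) \left(- \frac{1}{115520}\right) - 98997\right) \frac{1}{2198} = 117841 - \left(\frac{2267}{2888} - 98997\right) \frac{1}{2198} = 117841 - \left(- \frac{285901069}{2888}\right) \frac{1}{2198} = 117841 - - \frac{285901069}{6347824} = 117841 + \frac{285901069}{6347824} = \frac{748319829053}{6347824}$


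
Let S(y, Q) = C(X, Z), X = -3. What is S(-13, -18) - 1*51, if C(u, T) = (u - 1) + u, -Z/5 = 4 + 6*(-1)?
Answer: -58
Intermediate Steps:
Z = 10 (Z = -5*(4 + 6*(-1)) = -5*(4 - 6) = -5*(-2) = 10)
C(u, T) = -1 + 2*u (C(u, T) = (-1 + u) + u = -1 + 2*u)
S(y, Q) = -7 (S(y, Q) = -1 + 2*(-3) = -1 - 6 = -7)
S(-13, -18) - 1*51 = -7 - 1*51 = -7 - 51 = -58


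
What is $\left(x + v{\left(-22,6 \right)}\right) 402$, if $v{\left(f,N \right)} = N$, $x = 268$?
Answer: $110148$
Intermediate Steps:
$\left(x + v{\left(-22,6 \right)}\right) 402 = \left(268 + 6\right) 402 = 274 \cdot 402 = 110148$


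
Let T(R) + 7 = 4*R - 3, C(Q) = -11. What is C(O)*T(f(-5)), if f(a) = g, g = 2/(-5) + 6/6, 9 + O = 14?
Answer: 418/5 ≈ 83.600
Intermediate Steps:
O = 5 (O = -9 + 14 = 5)
g = 3/5 (g = 2*(-1/5) + 6*(1/6) = -2/5 + 1 = 3/5 ≈ 0.60000)
f(a) = 3/5
T(R) = -10 + 4*R (T(R) = -7 + (4*R - 3) = -7 + (-3 + 4*R) = -10 + 4*R)
C(O)*T(f(-5)) = -11*(-10 + 4*(3/5)) = -11*(-10 + 12/5) = -11*(-38/5) = 418/5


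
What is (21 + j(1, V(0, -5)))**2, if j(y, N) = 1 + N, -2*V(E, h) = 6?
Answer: 361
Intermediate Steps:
V(E, h) = -3 (V(E, h) = -1/2*6 = -3)
(21 + j(1, V(0, -5)))**2 = (21 + (1 - 3))**2 = (21 - 2)**2 = 19**2 = 361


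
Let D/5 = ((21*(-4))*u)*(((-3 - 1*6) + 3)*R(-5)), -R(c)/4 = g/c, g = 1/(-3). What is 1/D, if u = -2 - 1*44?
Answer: 1/30912 ≈ 3.2350e-5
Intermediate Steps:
u = -46 (u = -2 - 44 = -46)
g = -⅓ ≈ -0.33333
R(c) = 4/(3*c) (R(c) = -(-4)/(3*c) = 4/(3*c))
D = 30912 (D = 5*(((21*(-4))*(-46))*(((-3 - 1*6) + 3)*((4/3)/(-5)))) = 5*((-84*(-46))*(((-3 - 6) + 3)*((4/3)*(-⅕)))) = 5*(3864*((-9 + 3)*(-4/15))) = 5*(3864*(-6*(-4/15))) = 5*(3864*(8/5)) = 5*(30912/5) = 30912)
1/D = 1/30912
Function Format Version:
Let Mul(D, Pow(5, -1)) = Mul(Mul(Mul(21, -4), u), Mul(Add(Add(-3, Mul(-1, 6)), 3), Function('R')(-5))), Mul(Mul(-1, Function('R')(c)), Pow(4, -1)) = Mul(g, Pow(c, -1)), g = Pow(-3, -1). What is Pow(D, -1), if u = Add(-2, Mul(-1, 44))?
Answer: Rational(1, 30912) ≈ 3.2350e-5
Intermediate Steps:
u = -46 (u = Add(-2, -44) = -46)
g = Rational(-1, 3) ≈ -0.33333
Function('R')(c) = Mul(Rational(4, 3), Pow(c, -1)) (Function('R')(c) = Mul(-4, Mul(Rational(-1, 3), Pow(c, -1))) = Mul(Rational(4, 3), Pow(c, -1)))
D = 30912 (D = Mul(5, Mul(Mul(Mul(21, -4), -46), Mul(Add(Add(-3, Mul(-1, 6)), 3), Mul(Rational(4, 3), Pow(-5, -1))))) = Mul(5, Mul(Mul(-84, -46), Mul(Add(Add(-3, -6), 3), Mul(Rational(4, 3), Rational(-1, 5))))) = Mul(5, Mul(3864, Mul(Add(-9, 3), Rational(-4, 15)))) = Mul(5, Mul(3864, Mul(-6, Rational(-4, 15)))) = Mul(5, Mul(3864, Rational(8, 5))) = Mul(5, Rational(30912, 5)) = 30912)
Pow(D, -1) = Pow(30912, -1) = Rational(1, 30912)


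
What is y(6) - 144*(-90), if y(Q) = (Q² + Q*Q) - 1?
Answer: 13031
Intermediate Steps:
y(Q) = -1 + 2*Q² (y(Q) = (Q² + Q²) - 1 = 2*Q² - 1 = -1 + 2*Q²)
y(6) - 144*(-90) = (-1 + 2*6²) - 144*(-90) = (-1 + 2*36) + 12960 = (-1 + 72) + 12960 = 71 + 12960 = 13031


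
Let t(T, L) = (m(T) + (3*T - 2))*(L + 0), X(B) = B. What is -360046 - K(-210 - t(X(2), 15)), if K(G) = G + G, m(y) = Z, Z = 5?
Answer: -359356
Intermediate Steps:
m(y) = 5
t(T, L) = L*(3 + 3*T) (t(T, L) = (5 + (3*T - 2))*(L + 0) = (5 + (-2 + 3*T))*L = (3 + 3*T)*L = L*(3 + 3*T))
K(G) = 2*G
-360046 - K(-210 - t(X(2), 15)) = -360046 - 2*(-210 - 3*15*(1 + 2)) = -360046 - 2*(-210 - 3*15*3) = -360046 - 2*(-210 - 1*135) = -360046 - 2*(-210 - 135) = -360046 - 2*(-345) = -360046 - 1*(-690) = -360046 + 690 = -359356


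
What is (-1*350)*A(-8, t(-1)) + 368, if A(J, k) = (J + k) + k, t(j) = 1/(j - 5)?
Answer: 9854/3 ≈ 3284.7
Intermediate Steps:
t(j) = 1/(-5 + j)
A(J, k) = J + 2*k
(-1*350)*A(-8, t(-1)) + 368 = (-1*350)*(-8 + 2/(-5 - 1)) + 368 = -350*(-8 + 2/(-6)) + 368 = -350*(-8 + 2*(-⅙)) + 368 = -350*(-8 - ⅓) + 368 = -350*(-25/3) + 368 = 8750/3 + 368 = 9854/3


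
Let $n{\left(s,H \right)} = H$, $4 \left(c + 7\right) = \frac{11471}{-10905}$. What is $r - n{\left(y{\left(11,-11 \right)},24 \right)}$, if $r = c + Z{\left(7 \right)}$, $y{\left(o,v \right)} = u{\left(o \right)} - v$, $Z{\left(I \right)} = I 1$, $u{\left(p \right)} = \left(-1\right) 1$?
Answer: $- \frac{1058351}{43620} \approx -24.263$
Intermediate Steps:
$u{\left(p \right)} = -1$
$c = - \frac{316811}{43620}$ ($c = -7 + \frac{11471 \frac{1}{-10905}}{4} = -7 + \frac{11471 \left(- \frac{1}{10905}\right)}{4} = -7 + \frac{1}{4} \left(- \frac{11471}{10905}\right) = -7 - \frac{11471}{43620} = - \frac{316811}{43620} \approx -7.263$)
$Z{\left(I \right)} = I$
$y{\left(o,v \right)} = -1 - v$
$r = - \frac{11471}{43620}$ ($r = - \frac{316811}{43620} + 7 = - \frac{11471}{43620} \approx -0.26298$)
$r - n{\left(y{\left(11,-11 \right)},24 \right)} = - \frac{11471}{43620} - 24 = - \frac{1058351}{43620}$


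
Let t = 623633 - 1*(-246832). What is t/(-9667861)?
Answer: -870465/9667861 ≈ -0.090037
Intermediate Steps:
t = 870465 (t = 623633 + 246832 = 870465)
t/(-9667861) = 870465/(-9667861) = 870465*(-1/9667861) = -870465/9667861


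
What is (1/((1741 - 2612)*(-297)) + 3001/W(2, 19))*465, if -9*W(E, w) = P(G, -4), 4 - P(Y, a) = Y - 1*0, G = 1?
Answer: -360988654300/86229 ≈ -4.1864e+6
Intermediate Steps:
P(Y, a) = 4 - Y (P(Y, a) = 4 - (Y - 1*0) = 4 - (Y + 0) = 4 - Y)
W(E, w) = -⅓ (W(E, w) = -(4 - 1*1)/9 = -(4 - 1)/9 = -⅑*3 = -⅓)
(1/((1741 - 2612)*(-297)) + 3001/W(2, 19))*465 = (1/((1741 - 2612)*(-297)) + 3001/(-⅓))*465 = (-1/297/(-871) + 3001*(-3))*465 = (-1/871*(-1/297) - 9003)*465 = (1/258687 - 9003)*465 = -2328959060/258687*465 = -360988654300/86229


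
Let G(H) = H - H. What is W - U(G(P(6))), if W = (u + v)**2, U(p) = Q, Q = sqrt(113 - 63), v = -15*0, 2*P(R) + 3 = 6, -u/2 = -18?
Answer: 1296 - 5*sqrt(2) ≈ 1288.9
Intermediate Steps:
u = 36 (u = -2*(-18) = 36)
P(R) = 3/2 (P(R) = -3/2 + (1/2)*6 = -3/2 + 3 = 3/2)
G(H) = 0
v = 0
Q = 5*sqrt(2) (Q = sqrt(50) = 5*sqrt(2) ≈ 7.0711)
U(p) = 5*sqrt(2)
W = 1296 (W = (36 + 0)**2 = 36**2 = 1296)
W - U(G(P(6))) = 1296 - 5*sqrt(2)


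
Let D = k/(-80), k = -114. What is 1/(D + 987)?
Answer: 40/39537 ≈ 0.0010117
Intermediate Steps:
D = 57/40 (D = -114/(-80) = -114*(-1/80) = 57/40 ≈ 1.4250)
1/(D + 987) = 1/(57/40 + 987) = 1/(39537/40) = 40/39537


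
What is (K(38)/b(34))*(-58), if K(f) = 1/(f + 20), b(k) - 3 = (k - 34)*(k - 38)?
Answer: -⅓ ≈ -0.33333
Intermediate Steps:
b(k) = 3 + (-38 + k)*(-34 + k) (b(k) = 3 + (k - 34)*(k - 38) = 3 + (-34 + k)*(-38 + k) = 3 + (-38 + k)*(-34 + k))
K(f) = 1/(20 + f)
(K(38)/b(34))*(-58) = (1/((20 + 38)*(1295 + 34² - 72*34)))*(-58) = (1/(58*(1295 + 1156 - 2448)))*(-58) = ((1/58)/3)*(-58) = ((1/58)*(⅓))*(-58) = (1/174)*(-58) = -⅓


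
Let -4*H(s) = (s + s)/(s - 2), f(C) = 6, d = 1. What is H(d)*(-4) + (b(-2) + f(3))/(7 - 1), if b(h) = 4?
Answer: -1/3 ≈ -0.33333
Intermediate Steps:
H(s) = -s/(2*(-2 + s)) (H(s) = -(s + s)/(4*(s - 2)) = -2*s/(4*(-2 + s)) = -s/(2*(-2 + s)))
H(d)*(-4) + (b(-2) + f(3))/(7 - 1) = -1*1/(-4 + 2*1)*(-4) + (4 + 6)/(7 - 1) = -1*1/(-4 + 2)*(-4) + 10/6 = -1*1/(-2)*(-4) + 10*(1/6) = -1*1*(-1/2)*(-4) + 5/3 = (1/2)*(-4) + 5/3 = -2 + 5/3 = -1/3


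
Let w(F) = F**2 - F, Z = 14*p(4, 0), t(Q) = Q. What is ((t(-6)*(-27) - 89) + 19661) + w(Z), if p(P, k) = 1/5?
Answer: 493476/25 ≈ 19739.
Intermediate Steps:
p(P, k) = 1/5
Z = 14/5 (Z = 14*(1/5) = 14/5 ≈ 2.8000)
((t(-6)*(-27) - 89) + 19661) + w(Z) = ((-6*(-27) - 89) + 19661) + 14*(-1 + 14/5)/5 = ((162 - 89) + 19661) + (14/5)*(9/5) = (73 + 19661) + 126/25 = 19734 + 126/25 = 493476/25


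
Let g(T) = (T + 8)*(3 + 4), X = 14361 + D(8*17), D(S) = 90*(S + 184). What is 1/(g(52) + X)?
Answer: 1/43581 ≈ 2.2946e-5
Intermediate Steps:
D(S) = 16560 + 90*S (D(S) = 90*(184 + S) = 16560 + 90*S)
X = 43161 (X = 14361 + (16560 + 90*(8*17)) = 14361 + (16560 + 90*136) = 14361 + (16560 + 12240) = 14361 + 28800 = 43161)
g(T) = 56 + 7*T (g(T) = (8 + T)*7 = 56 + 7*T)
1/(g(52) + X) = 1/((56 + 7*52) + 43161) = 1/((56 + 364) + 43161) = 1/(420 + 43161) = 1/43581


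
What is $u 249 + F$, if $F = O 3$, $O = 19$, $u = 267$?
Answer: $66540$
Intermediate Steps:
$F = 57$ ($F = 19 \cdot 3 = 57$)
$u 249 + F = 267 \cdot 249 + 57 = 66483 + 57 = 66540$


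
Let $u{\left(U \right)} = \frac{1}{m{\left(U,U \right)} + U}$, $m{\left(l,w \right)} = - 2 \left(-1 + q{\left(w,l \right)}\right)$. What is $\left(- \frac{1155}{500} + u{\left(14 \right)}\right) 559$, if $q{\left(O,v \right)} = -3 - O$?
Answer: $- \frac{128011}{100} \approx -1280.1$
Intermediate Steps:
$m{\left(l,w \right)} = 8 + 2 w$ ($m{\left(l,w \right)} = - 2 \left(-1 - \left(3 + w\right)\right) = - 2 \left(-4 - w\right) = 8 + 2 w$)
$u{\left(U \right)} = \frac{1}{8 + 3 U}$ ($u{\left(U \right)} = \frac{1}{\left(8 + 2 U\right) + U} = \frac{1}{8 + 3 U}$)
$\left(- \frac{1155}{500} + u{\left(14 \right)}\right) 559 = \left(- \frac{1155}{500} + \frac{1}{8 + 3 \cdot 14}\right) 559 = \left(\left(-1155\right) \frac{1}{500} + \frac{1}{8 + 42}\right) 559 = \left(- \frac{231}{100} + \frac{1}{50}\right) 559 = \left(- \frac{229}{100}\right) 559 = - \frac{128011}{100}$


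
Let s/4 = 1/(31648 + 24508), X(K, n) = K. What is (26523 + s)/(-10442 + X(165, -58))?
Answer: -372356398/144278803 ≈ -2.5808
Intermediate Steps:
s = 1/14039 (s = 4/(31648 + 24508) = 4/56156 = 4*(1/56156) = 1/14039 ≈ 7.1230e-5)
(26523 + s)/(-10442 + X(165, -58)) = (26523 + 1/14039)/(-10442 + 165) = (372356398/14039)/(-10277) = (372356398/14039)*(-1/10277) = -372356398/144278803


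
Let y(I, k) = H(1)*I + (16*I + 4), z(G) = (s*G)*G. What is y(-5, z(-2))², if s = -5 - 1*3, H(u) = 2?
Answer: 7396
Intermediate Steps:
s = -8 (s = -5 - 3 = -8)
z(G) = -8*G² (z(G) = (-8*G)*G = -8*G²)
y(I, k) = 4 + 18*I (y(I, k) = 2*I + (16*I + 4) = 2*I + (4 + 16*I) = 4 + 18*I)
y(-5, z(-2))² = (4 + 18*(-5))² = (4 - 90)² = (-86)² = 7396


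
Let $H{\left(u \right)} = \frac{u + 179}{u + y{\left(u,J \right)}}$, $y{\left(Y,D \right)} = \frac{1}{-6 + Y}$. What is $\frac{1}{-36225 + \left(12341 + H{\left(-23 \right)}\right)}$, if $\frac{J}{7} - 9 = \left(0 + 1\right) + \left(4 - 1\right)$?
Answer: $- \frac{167}{3989759} \approx -4.1857 \cdot 10^{-5}$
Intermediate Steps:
$J = 91$ ($J = 63 + 7 \left(\left(0 + 1\right) + \left(4 - 1\right)\right) = 63 + 7 \left(1 + \left(4 - 1\right)\right) = 63 + 7 \left(1 + 3\right) = 63 + 7 \cdot 4 = 63 + 28 = 91$)
$H{\left(u \right)} = \frac{179 + u}{u + \frac{1}{-6 + u}}$ ($H{\left(u \right)} = \frac{u + 179}{u + \frac{1}{-6 + u}} = \frac{179 + u}{u + \frac{1}{-6 + u}}$)
$\frac{1}{-36225 + \left(12341 + H{\left(-23 \right)}\right)} = \frac{1}{-36225 + \left(12341 + \frac{\left(-6 - 23\right) \left(179 - 23\right)}{1 - 23 \left(-6 - 23\right)}\right)} = \frac{1}{-36225 + \left(12341 + \frac{1}{1 - -667} \left(-29\right) 156\right)} = \frac{1}{-36225 + \left(12341 + \frac{1}{1 + 667} \left(-29\right) 156\right)} = \frac{1}{-36225 + \left(12341 + \frac{1}{668} \left(-29\right) 156\right)} = \frac{1}{-36225 + \left(12341 - \frac{1131}{167}\right)} = \frac{1}{-36225 + \frac{2059816}{167}} = \frac{1}{- \frac{3989759}{167}} = - \frac{167}{3989759}$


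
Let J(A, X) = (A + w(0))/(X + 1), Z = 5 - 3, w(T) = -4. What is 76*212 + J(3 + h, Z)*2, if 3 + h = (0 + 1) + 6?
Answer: 16114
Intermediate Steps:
h = 4 (h = -3 + ((0 + 1) + 6) = -3 + (1 + 6) = -3 + 7 = 4)
Z = 2
J(A, X) = (-4 + A)/(1 + X) (J(A, X) = (A - 4)/(X + 1) = (-4 + A)/(1 + X))
76*212 + J(3 + h, Z)*2 = 76*212 + ((-4 + (3 + 4))/(1 + 2))*2 = 16112 + ((-4 + 7)/3)*2 = 16112 + ((⅓)*3)*2 = 16112 + 1*2 = 16112 + 2 = 16114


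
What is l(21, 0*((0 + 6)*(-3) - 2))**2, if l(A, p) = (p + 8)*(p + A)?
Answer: 28224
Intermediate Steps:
l(A, p) = (8 + p)*(A + p)
l(21, 0*((0 + 6)*(-3) - 2))**2 = ((0*((0 + 6)*(-3) - 2))**2 + 8*21 + 8*(0*((0 + 6)*(-3) - 2)) + 21*(0*((0 + 6)*(-3) - 2)))**2 = ((0*(6*(-3) - 2))**2 + 168 + 8*(0*(6*(-3) - 2)) + 21*(0*(6*(-3) - 2)))**2 = ((0*(-18 - 2))**2 + 168 + 8*(0*(-18 - 2)) + 21*(0*(-18 - 2)))**2 = ((0*(-20))**2 + 168 + 8*(0*(-20)) + 21*(0*(-20)))**2 = (0**2 + 168 + 8*0 + 21*0)**2 = (0 + 168 + 0 + 0)**2 = 168**2 = 28224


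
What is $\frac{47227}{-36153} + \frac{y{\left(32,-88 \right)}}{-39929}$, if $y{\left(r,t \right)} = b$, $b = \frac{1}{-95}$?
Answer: $- \frac{179144017732}{137137548015} \approx -1.3063$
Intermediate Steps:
$b = - \frac{1}{95} \approx -0.010526$
$y{\left(r,t \right)} = - \frac{1}{95}$
$\frac{47227}{-36153} + \frac{y{\left(32,-88 \right)}}{-39929} = \frac{47227}{-36153} - \frac{1}{95 \left(-39929\right)} = 47227 \left(- \frac{1}{36153}\right) - - \frac{1}{3793255} = - \frac{47227}{36153} + \frac{1}{3793255} = - \frac{179144017732}{137137548015}$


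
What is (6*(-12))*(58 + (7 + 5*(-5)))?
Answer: -2880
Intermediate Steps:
(6*(-12))*(58 + (7 + 5*(-5))) = -72*(58 + (7 - 25)) = -72*(58 - 18) = -72*40 = -2880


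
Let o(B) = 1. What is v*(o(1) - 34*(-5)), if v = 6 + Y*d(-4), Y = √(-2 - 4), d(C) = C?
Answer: 1026 - 684*I*√6 ≈ 1026.0 - 1675.5*I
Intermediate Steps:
Y = I*√6 (Y = √(-6) = I*√6 ≈ 2.4495*I)
v = 6 - 4*I*√6 (v = 6 + (I*√6)*(-4) = 6 - 4*I*√6 ≈ 6.0 - 9.798*I)
v*(o(1) - 34*(-5)) = (6 - 4*I*√6)*(1 - 34*(-5)) = (6 - 4*I*√6)*(1 - 17*(-10)) = (6 - 4*I*√6)*(1 + 170) = (6 - 4*I*√6)*171 = 1026 - 684*I*√6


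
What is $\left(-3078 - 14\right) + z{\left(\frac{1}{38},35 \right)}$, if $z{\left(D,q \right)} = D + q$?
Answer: $- \frac{116165}{38} \approx -3057.0$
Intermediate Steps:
$\left(-3078 - 14\right) + z{\left(\frac{1}{38},35 \right)} = \left(-3078 - 14\right) + \left(\frac{1}{38} + 35\right) = -3092 + \left(\frac{1}{38} + 35\right) = -3092 + \frac{1331}{38} = - \frac{116165}{38}$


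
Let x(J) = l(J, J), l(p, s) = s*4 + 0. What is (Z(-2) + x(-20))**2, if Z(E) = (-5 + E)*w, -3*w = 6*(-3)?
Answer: 14884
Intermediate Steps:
w = 6 (w = -2*(-3) = -1/3*(-18) = 6)
l(p, s) = 4*s (l(p, s) = 4*s + 0 = 4*s)
x(J) = 4*J
Z(E) = -30 + 6*E (Z(E) = (-5 + E)*6 = -30 + 6*E)
(Z(-2) + x(-20))**2 = ((-30 + 6*(-2)) + 4*(-20))**2 = ((-30 - 12) - 80)**2 = (-42 - 80)**2 = (-122)**2 = 14884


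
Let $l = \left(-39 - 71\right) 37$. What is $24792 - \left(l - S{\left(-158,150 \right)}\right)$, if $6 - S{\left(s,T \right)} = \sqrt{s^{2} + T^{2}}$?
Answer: $28868 - 2 \sqrt{11866} \approx 28650.0$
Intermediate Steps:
$S{\left(s,T \right)} = 6 - \sqrt{T^{2} + s^{2}}$ ($S{\left(s,T \right)} = 6 - \sqrt{s^{2} + T^{2}} = 6 - \sqrt{T^{2} + s^{2}}$)
$l = -4070$ ($l = \left(-39 - 71\right) 37 = \left(-110\right) 37 = -4070$)
$24792 - \left(l - S{\left(-158,150 \right)}\right) = 24792 - \left(-4070 - \left(6 - \sqrt{150^{2} + \left(-158\right)^{2}}\right)\right) = 24792 - \left(-4070 - \left(6 - \sqrt{22500 + 24964}\right)\right) = 24792 - \left(-4070 - \left(6 - \sqrt{47464}\right)\right) = 24792 - \left(-4070 - \left(6 - 2 \sqrt{11866}\right)\right) = 24792 - \left(-4076 + 2 \sqrt{11866}\right) = 24792 + \left(4076 - 2 \sqrt{11866}\right) = 28868 - 2 \sqrt{11866}$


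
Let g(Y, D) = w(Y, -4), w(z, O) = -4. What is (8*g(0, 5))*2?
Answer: -64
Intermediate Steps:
g(Y, D) = -4
(8*g(0, 5))*2 = (8*(-4))*2 = -32*2 = -64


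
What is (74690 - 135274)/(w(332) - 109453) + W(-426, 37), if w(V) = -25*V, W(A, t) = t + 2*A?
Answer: -95908111/117753 ≈ -814.49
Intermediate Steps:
(74690 - 135274)/(w(332) - 109453) + W(-426, 37) = (74690 - 135274)/(-25*332 - 109453) + (37 + 2*(-426)) = -60584/(-8300 - 109453) + (37 - 852) = -60584/(-117753) - 815 = -60584*(-1/117753) - 815 = 60584/117753 - 815 = -95908111/117753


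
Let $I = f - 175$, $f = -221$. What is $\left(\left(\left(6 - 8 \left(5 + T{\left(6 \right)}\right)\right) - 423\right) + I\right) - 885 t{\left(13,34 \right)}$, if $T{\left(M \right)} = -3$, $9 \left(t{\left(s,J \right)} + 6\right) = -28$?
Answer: $\frac{21703}{3} \approx 7234.3$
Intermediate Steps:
$t{\left(s,J \right)} = - \frac{82}{9}$ ($t{\left(s,J \right)} = -6 + \frac{1}{9} \left(-28\right) = -6 - \frac{28}{9} = - \frac{82}{9}$)
$I = -396$ ($I = -221 - 175 = -396$)
$\left(\left(\left(6 - 8 \left(5 + T{\left(6 \right)}\right)\right) - 423\right) + I\right) - 885 t{\left(13,34 \right)} = \left(\left(\left(6 - 8 \left(5 - 3\right)\right) - 423\right) - 396\right) - - \frac{24190}{3} = \left(\left(\left(6 - 16\right) - 423\right) - 396\right) + \frac{24190}{3} = \left(\left(-10 - 423\right) - 396\right) + \frac{24190}{3} = \left(-433 - 396\right) + \frac{24190}{3} = -829 + \frac{24190}{3} = \frac{21703}{3}$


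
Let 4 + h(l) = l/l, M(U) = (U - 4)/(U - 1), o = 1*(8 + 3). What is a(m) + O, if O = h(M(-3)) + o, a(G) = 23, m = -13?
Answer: 31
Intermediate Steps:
o = 11 (o = 1*11 = 11)
M(U) = (-4 + U)/(-1 + U)
h(l) = -3 (h(l) = -4 + l/l = -4 + 1 = -3)
O = 8 (O = -3 + 11 = 8)
a(m) + O = 23 + 8 = 31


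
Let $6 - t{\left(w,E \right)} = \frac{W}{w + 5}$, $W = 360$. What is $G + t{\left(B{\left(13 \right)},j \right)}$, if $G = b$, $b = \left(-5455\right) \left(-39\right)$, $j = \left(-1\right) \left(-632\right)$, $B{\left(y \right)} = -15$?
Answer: $212787$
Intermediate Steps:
$j = 632$
$t{\left(w,E \right)} = 6 - \frac{360}{5 + w}$ ($t{\left(w,E \right)} = 6 - \frac{360}{w + 5} = 6 - \frac{360}{5 + w}$)
$b = 212745$
$G = 212745$
$G + t{\left(B{\left(13 \right)},j \right)} = 212745 + \frac{6 \left(-55 - 15\right)}{5 - 15} = 212745 + 6 \frac{1}{-10} \left(-70\right) = 212745 + 6 \left(- \frac{1}{10}\right) \left(-70\right) = 212745 + 42 = 212787$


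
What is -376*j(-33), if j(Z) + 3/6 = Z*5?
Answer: 62228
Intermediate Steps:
j(Z) = -½ + 5*Z (j(Z) = -½ + Z*5 = -½ + 5*Z)
-376*j(-33) = -376*(-½ + 5*(-33)) = -376*(-½ - 165) = -376*(-331/2) = 62228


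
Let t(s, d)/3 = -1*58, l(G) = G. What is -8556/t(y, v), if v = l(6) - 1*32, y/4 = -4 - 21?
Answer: 1426/29 ≈ 49.172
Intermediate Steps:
y = -100 (y = 4*(-4 - 21) = 4*(-25) = -100)
v = -26 (v = 6 - 1*32 = 6 - 32 = -26)
t(s, d) = -174 (t(s, d) = 3*(-1*58) = 3*(-58) = -174)
-8556/t(y, v) = -8556/(-174) = -8556*(-1/174) = 1426/29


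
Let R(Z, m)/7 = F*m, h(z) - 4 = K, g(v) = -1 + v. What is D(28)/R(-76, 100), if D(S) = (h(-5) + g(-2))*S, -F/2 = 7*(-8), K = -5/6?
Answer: 1/16800 ≈ 5.9524e-5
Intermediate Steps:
K = -5/6 (K = -5*1/6 = -5/6 ≈ -0.83333)
F = 112 (F = -14*(-8) = -2*(-56) = 112)
h(z) = 19/6 (h(z) = 4 - 5/6 = 19/6)
D(S) = S/6 (D(S) = (19/6 + (-1 - 2))*S = (19/6 - 3)*S = S/6)
R(Z, m) = 784*m (R(Z, m) = 7*(112*m) = 784*m)
D(28)/R(-76, 100) = ((1/6)*28)/((784*100)) = (14/3)/78400 = (14/3)*(1/78400) = 1/16800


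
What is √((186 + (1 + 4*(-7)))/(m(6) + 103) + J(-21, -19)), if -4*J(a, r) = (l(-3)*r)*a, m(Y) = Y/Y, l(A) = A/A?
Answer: 3*I*√29510/52 ≈ 9.9107*I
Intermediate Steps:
l(A) = 1
m(Y) = 1
J(a, r) = -a*r/4 (J(a, r) = -1*r*a/4 = -r*a/4 = -a*r/4)
√((186 + (1 + 4*(-7)))/(m(6) + 103) + J(-21, -19)) = √((186 + (1 + 4*(-7)))/(1 + 103) - ¼*(-21)*(-19)) = √((186 + (1 - 28))/104 - 399/4) = √((186 - 27)*(1/104) - 399/4) = √(159*(1/104) - 399/4) = √(159/104 - 399/4) = √(-10215/104) = 3*I*√29510/52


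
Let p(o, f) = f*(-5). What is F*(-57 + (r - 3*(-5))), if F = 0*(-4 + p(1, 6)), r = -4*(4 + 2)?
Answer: 0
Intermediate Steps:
r = -24 (r = -4*6 = -24)
p(o, f) = -5*f
F = 0 (F = 0*(-4 - 5*6) = 0*(-4 - 30) = 0*(-34) = 0)
F*(-57 + (r - 3*(-5))) = 0*(-57 + (-24 - 3*(-5))) = 0*(-57 + (-24 + 15)) = 0*(-57 - 9) = 0*(-66) = 0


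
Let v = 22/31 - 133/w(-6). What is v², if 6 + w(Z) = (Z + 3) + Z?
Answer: 19829209/216225 ≈ 91.706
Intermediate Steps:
w(Z) = -3 + 2*Z (w(Z) = -6 + ((Z + 3) + Z) = -6 + ((3 + Z) + Z) = -6 + (3 + 2*Z) = -3 + 2*Z)
v = 4453/465 (v = 22/31 - 133/(-3 + 2*(-6)) = 22*(1/31) - 133/(-3 - 12) = 22/31 - 133/(-15) = 22/31 - 133*(-1/15) = 22/31 + 133/15 = 4453/465 ≈ 9.5763)
v² = (4453/465)² = 19829209/216225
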